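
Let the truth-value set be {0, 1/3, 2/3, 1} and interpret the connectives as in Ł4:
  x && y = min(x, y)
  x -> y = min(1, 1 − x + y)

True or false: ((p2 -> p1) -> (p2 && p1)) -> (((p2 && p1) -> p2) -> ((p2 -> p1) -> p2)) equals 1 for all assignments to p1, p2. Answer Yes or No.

Yes

p1 = 0, p2 = 0 ↦ 1
p1 = 0, p2 = 1/3 ↦ 1
p1 = 0, p2 = 2/3 ↦ 1
p1 = 0, p2 = 1 ↦ 1
p1 = 1/3, p2 = 0 ↦ 1
p1 = 1/3, p2 = 1/3 ↦ 1
p1 = 1/3, p2 = 2/3 ↦ 1
p1 = 1/3, p2 = 1 ↦ 1
p1 = 2/3, p2 = 0 ↦ 1
p1 = 2/3, p2 = 1/3 ↦ 1
p1 = 2/3, p2 = 2/3 ↦ 1
p1 = 2/3, p2 = 1 ↦ 1
p1 = 1, p2 = 0 ↦ 1
p1 = 1, p2 = 1/3 ↦ 1
p1 = 1, p2 = 2/3 ↦ 1
p1 = 1, p2 = 1 ↦ 1
Every assignment gives a value ≥ 1.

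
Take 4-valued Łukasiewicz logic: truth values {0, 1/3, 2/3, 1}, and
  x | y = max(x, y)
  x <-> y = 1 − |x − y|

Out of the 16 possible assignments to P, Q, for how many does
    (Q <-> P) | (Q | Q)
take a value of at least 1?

P = 0, Q = 0 ↦ 1  ≥
P = 0, Q = 1/3 ↦ 2/3  <
P = 0, Q = 2/3 ↦ 2/3  <
P = 0, Q = 1 ↦ 1  ≥
P = 1/3, Q = 0 ↦ 2/3  <
P = 1/3, Q = 1/3 ↦ 1  ≥
P = 1/3, Q = 2/3 ↦ 2/3  <
P = 1/3, Q = 1 ↦ 1  ≥
P = 2/3, Q = 0 ↦ 1/3  <
P = 2/3, Q = 1/3 ↦ 2/3  <
P = 2/3, Q = 2/3 ↦ 1  ≥
P = 2/3, Q = 1 ↦ 1  ≥
P = 1, Q = 0 ↦ 0  <
P = 1, Q = 1/3 ↦ 1/3  <
P = 1, Q = 2/3 ↦ 2/3  <
P = 1, Q = 1 ↦ 1  ≥
So 7 of the 16 assignments meet the threshold.

7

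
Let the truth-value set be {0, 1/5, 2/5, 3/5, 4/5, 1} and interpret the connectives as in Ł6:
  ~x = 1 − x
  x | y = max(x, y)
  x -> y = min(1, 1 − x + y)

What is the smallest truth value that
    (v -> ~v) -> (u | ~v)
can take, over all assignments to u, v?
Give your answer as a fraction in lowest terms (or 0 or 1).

3/5

Take u = 0, v = 2/5:
~v = ~2/5 = 3/5
v -> ~v = 2/5 -> 3/5 = 1
~v = ~2/5 = 3/5
u | ~v = 0 | 3/5 = 3/5
(v -> ~v) -> (u | ~v) = 1 -> 3/5 = 3/5
No assignment yields a value below 3/5, so this is the minimum.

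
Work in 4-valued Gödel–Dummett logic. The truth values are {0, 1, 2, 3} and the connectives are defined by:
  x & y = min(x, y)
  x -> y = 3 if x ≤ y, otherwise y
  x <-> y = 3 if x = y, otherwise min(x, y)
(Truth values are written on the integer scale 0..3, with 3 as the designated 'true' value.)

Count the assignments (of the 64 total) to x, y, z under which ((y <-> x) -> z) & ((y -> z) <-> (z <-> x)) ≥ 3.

value 3: 7 assignments (counts)
value 2: 10 assignments
value 1: 19 assignments
value 0: 28 assignments
So 7 of the 64 assignments meet the threshold.

7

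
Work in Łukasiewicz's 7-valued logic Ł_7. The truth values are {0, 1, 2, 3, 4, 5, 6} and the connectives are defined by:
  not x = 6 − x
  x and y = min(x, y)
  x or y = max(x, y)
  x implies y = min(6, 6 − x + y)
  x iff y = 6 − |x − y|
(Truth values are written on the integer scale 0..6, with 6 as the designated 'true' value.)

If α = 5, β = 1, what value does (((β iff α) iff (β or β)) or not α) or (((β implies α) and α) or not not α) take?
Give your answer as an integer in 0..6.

5

β iff α = 1 iff 5 = 2
β or β = 1 or 1 = 1
(β iff α) iff (β or β) = 2 iff 1 = 5
not α = not 5 = 1
((β iff α) iff (β or β)) or not α = 5 or 1 = 5
β implies α = 1 implies 5 = 6
(β implies α) and α = 6 and 5 = 5
not α = not 5 = 1
not not α = not 1 = 5
((β implies α) and α) or not not α = 5 or 5 = 5
(((β iff α) iff (β or β)) or not α) or (((β implies α) and α) or not not α) = 5 or 5 = 5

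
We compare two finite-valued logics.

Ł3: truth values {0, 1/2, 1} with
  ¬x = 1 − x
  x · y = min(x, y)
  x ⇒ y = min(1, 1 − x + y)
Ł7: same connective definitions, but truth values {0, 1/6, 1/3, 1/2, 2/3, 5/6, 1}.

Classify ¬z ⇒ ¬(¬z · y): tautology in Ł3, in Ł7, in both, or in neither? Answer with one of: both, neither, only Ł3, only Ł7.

neither

In Ł3: at y = 1/2, z = 0 the value is 1/2 — not a tautology.
In Ł7: at y = 1/6, z = 0 the value is 5/6 — not a tautology.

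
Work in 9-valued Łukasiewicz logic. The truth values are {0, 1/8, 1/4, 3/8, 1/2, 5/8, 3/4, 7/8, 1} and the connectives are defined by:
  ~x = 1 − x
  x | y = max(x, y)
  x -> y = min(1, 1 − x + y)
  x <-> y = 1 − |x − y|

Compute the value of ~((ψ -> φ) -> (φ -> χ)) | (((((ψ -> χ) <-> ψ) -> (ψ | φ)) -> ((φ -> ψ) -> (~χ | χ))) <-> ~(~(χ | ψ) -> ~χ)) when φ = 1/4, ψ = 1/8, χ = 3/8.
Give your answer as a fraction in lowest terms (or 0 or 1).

ψ -> φ = 1/8 -> 1/4 = 1
φ -> χ = 1/4 -> 3/8 = 1
(ψ -> φ) -> (φ -> χ) = 1 -> 1 = 1
~((ψ -> φ) -> (φ -> χ)) = ~1 = 0
ψ -> χ = 1/8 -> 3/8 = 1
(ψ -> χ) <-> ψ = 1 <-> 1/8 = 1/8
ψ | φ = 1/8 | 1/4 = 1/4
((ψ -> χ) <-> ψ) -> (ψ | φ) = 1/8 -> 1/4 = 1
φ -> ψ = 1/4 -> 1/8 = 7/8
~χ = ~3/8 = 5/8
~χ | χ = 5/8 | 3/8 = 5/8
(φ -> ψ) -> (~χ | χ) = 7/8 -> 5/8 = 3/4
(((ψ -> χ) <-> ψ) -> (ψ | φ)) -> ((φ -> ψ) -> (~χ | χ)) = 1 -> 3/4 = 3/4
χ | ψ = 3/8 | 1/8 = 3/8
~(χ | ψ) = ~3/8 = 5/8
~χ = ~3/8 = 5/8
~(χ | ψ) -> ~χ = 5/8 -> 5/8 = 1
~(~(χ | ψ) -> ~χ) = ~1 = 0
((((ψ -> χ) <-> ψ) -> (ψ | φ)) -> ((φ -> ψ) -> (~χ | χ))) <-> ~(~(χ | ψ) -> ~χ) = 3/4 <-> 0 = 1/4
~((ψ -> φ) -> (φ -> χ)) | (((((ψ -> χ) <-> ψ) -> (ψ | φ)) -> ((φ -> ψ) -> (~χ | χ))) <-> ~(~(χ | ψ) -> ~χ)) = 0 | 1/4 = 1/4

1/4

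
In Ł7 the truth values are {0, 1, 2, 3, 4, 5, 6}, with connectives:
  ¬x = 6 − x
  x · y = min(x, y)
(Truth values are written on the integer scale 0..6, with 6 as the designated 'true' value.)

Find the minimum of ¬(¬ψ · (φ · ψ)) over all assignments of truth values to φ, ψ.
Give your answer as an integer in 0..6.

Take φ = 3, ψ = 3:
¬ψ = ¬3 = 3
φ · ψ = 3 · 3 = 3
¬ψ · (φ · ψ) = 3 · 3 = 3
¬(¬ψ · (φ · ψ)) = ¬3 = 3
No assignment yields a value below 3, so this is the minimum.

3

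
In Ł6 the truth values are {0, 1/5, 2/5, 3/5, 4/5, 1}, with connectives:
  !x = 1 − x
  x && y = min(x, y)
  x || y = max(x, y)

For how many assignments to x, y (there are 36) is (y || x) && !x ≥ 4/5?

4

value 1: 1 assignment (counts)
value 4/5: 3 assignments (counts)
value 3/5: 5 assignments
value 2/5: 11 assignments
value 1/5: 9 assignments
value 0: 7 assignments
So 4 of the 36 assignments meet the threshold.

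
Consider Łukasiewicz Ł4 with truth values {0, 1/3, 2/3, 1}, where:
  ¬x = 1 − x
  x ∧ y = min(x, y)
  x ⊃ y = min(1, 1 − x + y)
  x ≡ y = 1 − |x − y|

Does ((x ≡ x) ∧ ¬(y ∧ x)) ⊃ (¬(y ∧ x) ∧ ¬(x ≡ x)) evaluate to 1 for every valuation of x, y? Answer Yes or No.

No

Counterexample: take x = 0, y = 0.
x ≡ x = 0 ≡ 0 = 1
y ∧ x = 0 ∧ 0 = 0
¬(y ∧ x) = ¬0 = 1
(x ≡ x) ∧ ¬(y ∧ x) = 1 ∧ 1 = 1
y ∧ x = 0 ∧ 0 = 0
¬(y ∧ x) = ¬0 = 1
x ≡ x = 0 ≡ 0 = 1
¬(x ≡ x) = ¬1 = 0
¬(y ∧ x) ∧ ¬(x ≡ x) = 1 ∧ 0 = 0
((x ≡ x) ∧ ¬(y ∧ x)) ⊃ (¬(y ∧ x) ∧ ¬(x ≡ x)) = 1 ⊃ 0 = 0
This gives 0 ≠ 1.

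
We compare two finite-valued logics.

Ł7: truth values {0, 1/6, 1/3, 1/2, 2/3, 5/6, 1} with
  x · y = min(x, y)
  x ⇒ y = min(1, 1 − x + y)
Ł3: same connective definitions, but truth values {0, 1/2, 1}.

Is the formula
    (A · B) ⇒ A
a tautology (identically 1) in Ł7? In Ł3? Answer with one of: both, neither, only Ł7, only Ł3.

both

In Ł7: every assignment gives 1 — tautology.
In Ł3: every assignment gives 1 — tautology.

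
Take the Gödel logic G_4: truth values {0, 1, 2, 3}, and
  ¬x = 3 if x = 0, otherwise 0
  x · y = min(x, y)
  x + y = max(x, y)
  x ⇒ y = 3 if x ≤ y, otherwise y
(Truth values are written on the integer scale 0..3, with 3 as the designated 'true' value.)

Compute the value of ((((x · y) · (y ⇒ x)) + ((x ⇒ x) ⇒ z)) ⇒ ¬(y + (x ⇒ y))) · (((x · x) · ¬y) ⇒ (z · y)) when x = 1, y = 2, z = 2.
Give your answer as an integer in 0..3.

0

x · y = 1 · 2 = 1
y ⇒ x = 2 ⇒ 1 = 1
(x · y) · (y ⇒ x) = 1 · 1 = 1
x ⇒ x = 1 ⇒ 1 = 3
(x ⇒ x) ⇒ z = 3 ⇒ 2 = 2
((x · y) · (y ⇒ x)) + ((x ⇒ x) ⇒ z) = 1 + 2 = 2
x ⇒ y = 1 ⇒ 2 = 3
y + (x ⇒ y) = 2 + 3 = 3
¬(y + (x ⇒ y)) = ¬3 = 0
(((x · y) · (y ⇒ x)) + ((x ⇒ x) ⇒ z)) ⇒ ¬(y + (x ⇒ y)) = 2 ⇒ 0 = 0
x · x = 1 · 1 = 1
¬y = ¬2 = 0
(x · x) · ¬y = 1 · 0 = 0
z · y = 2 · 2 = 2
((x · x) · ¬y) ⇒ (z · y) = 0 ⇒ 2 = 3
((((x · y) · (y ⇒ x)) + ((x ⇒ x) ⇒ z)) ⇒ ¬(y + (x ⇒ y))) · (((x · x) · ¬y) ⇒ (z · y)) = 0 · 3 = 0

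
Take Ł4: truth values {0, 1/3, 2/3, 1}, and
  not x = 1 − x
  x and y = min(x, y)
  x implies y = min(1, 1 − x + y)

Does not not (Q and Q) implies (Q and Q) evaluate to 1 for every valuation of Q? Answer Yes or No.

Yes

Q = 0 ↦ 1
Q = 1/3 ↦ 1
Q = 2/3 ↦ 1
Q = 1 ↦ 1
Every assignment gives a value ≥ 1.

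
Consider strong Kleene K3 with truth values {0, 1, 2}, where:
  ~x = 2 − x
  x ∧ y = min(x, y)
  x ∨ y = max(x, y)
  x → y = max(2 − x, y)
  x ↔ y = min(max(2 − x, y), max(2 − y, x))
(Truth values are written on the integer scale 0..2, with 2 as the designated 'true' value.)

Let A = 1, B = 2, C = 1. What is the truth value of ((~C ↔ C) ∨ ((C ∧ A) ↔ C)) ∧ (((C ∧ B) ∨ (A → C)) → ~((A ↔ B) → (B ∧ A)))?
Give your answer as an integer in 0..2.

~C = ~1 = 1
~C ↔ C = 1 ↔ 1 = 1
C ∧ A = 1 ∧ 1 = 1
(C ∧ A) ↔ C = 1 ↔ 1 = 1
(~C ↔ C) ∨ ((C ∧ A) ↔ C) = 1 ∨ 1 = 1
C ∧ B = 1 ∧ 2 = 1
A → C = 1 → 1 = 1
(C ∧ B) ∨ (A → C) = 1 ∨ 1 = 1
A ↔ B = 1 ↔ 2 = 1
B ∧ A = 2 ∧ 1 = 1
(A ↔ B) → (B ∧ A) = 1 → 1 = 1
~((A ↔ B) → (B ∧ A)) = ~1 = 1
((C ∧ B) ∨ (A → C)) → ~((A ↔ B) → (B ∧ A)) = 1 → 1 = 1
((~C ↔ C) ∨ ((C ∧ A) ↔ C)) ∧ (((C ∧ B) ∨ (A → C)) → ~((A ↔ B) → (B ∧ A))) = 1 ∧ 1 = 1

1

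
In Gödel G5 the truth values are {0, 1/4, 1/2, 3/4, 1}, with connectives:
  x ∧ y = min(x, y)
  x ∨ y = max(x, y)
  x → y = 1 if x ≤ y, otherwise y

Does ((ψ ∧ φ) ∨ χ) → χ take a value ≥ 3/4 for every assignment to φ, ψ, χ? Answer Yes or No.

No

Counterexample: take φ = 1/4, ψ = 1/4, χ = 0.
ψ ∧ φ = 1/4 ∧ 1/4 = 1/4
(ψ ∧ φ) ∨ χ = 1/4 ∨ 0 = 1/4
((ψ ∧ φ) ∨ χ) → χ = 1/4 → 0 = 0
This gives 0, which is below 3/4.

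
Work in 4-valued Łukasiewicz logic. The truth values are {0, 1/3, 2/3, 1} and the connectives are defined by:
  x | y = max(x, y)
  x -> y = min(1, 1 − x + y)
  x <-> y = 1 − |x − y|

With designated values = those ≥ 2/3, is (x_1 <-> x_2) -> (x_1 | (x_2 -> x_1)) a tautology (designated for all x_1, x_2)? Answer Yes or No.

Yes

x_1 = 0, x_2 = 0 ↦ 1
x_1 = 0, x_2 = 1/3 ↦ 1
x_1 = 0, x_2 = 2/3 ↦ 1
x_1 = 0, x_2 = 1 ↦ 1
x_1 = 1/3, x_2 = 0 ↦ 1
x_1 = 1/3, x_2 = 1/3 ↦ 1
x_1 = 1/3, x_2 = 2/3 ↦ 1
x_1 = 1/3, x_2 = 1 ↦ 1
x_1 = 2/3, x_2 = 0 ↦ 1
x_1 = 2/3, x_2 = 1/3 ↦ 1
x_1 = 2/3, x_2 = 2/3 ↦ 1
x_1 = 2/3, x_2 = 1 ↦ 1
x_1 = 1, x_2 = 0 ↦ 1
x_1 = 1, x_2 = 1/3 ↦ 1
x_1 = 1, x_2 = 2/3 ↦ 1
x_1 = 1, x_2 = 1 ↦ 1
Every assignment gives a value ≥ 2/3.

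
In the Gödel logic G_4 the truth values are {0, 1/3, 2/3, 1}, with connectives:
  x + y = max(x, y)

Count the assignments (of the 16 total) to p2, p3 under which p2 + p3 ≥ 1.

7

p2 = 0, p3 = 0 ↦ 0  <
p2 = 0, p3 = 1/3 ↦ 1/3  <
p2 = 0, p3 = 2/3 ↦ 2/3  <
p2 = 0, p3 = 1 ↦ 1  ≥
p2 = 1/3, p3 = 0 ↦ 1/3  <
p2 = 1/3, p3 = 1/3 ↦ 1/3  <
p2 = 1/3, p3 = 2/3 ↦ 2/3  <
p2 = 1/3, p3 = 1 ↦ 1  ≥
p2 = 2/3, p3 = 0 ↦ 2/3  <
p2 = 2/3, p3 = 1/3 ↦ 2/3  <
p2 = 2/3, p3 = 2/3 ↦ 2/3  <
p2 = 2/3, p3 = 1 ↦ 1  ≥
p2 = 1, p3 = 0 ↦ 1  ≥
p2 = 1, p3 = 1/3 ↦ 1  ≥
p2 = 1, p3 = 2/3 ↦ 1  ≥
p2 = 1, p3 = 1 ↦ 1  ≥
So 7 of the 16 assignments meet the threshold.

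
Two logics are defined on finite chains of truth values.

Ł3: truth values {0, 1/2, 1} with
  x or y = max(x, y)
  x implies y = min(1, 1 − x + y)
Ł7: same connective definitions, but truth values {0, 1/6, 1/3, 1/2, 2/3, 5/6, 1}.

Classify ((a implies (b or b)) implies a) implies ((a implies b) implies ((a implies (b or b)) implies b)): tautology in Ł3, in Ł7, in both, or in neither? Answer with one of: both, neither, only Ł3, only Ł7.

In Ł3: every assignment gives 1 — tautology.
In Ł7: every assignment gives 1 — tautology.

both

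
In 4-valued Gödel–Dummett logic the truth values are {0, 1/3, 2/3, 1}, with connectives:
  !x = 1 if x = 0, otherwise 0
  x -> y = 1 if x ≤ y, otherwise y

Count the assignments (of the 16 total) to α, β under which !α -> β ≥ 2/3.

14

α = 0, β = 0 ↦ 0  <
α = 0, β = 1/3 ↦ 1/3  <
α = 0, β = 2/3 ↦ 2/3  ≥
α = 0, β = 1 ↦ 1  ≥
α = 1/3, β = 0 ↦ 1  ≥
α = 1/3, β = 1/3 ↦ 1  ≥
α = 1/3, β = 2/3 ↦ 1  ≥
α = 1/3, β = 1 ↦ 1  ≥
α = 2/3, β = 0 ↦ 1  ≥
α = 2/3, β = 1/3 ↦ 1  ≥
α = 2/3, β = 2/3 ↦ 1  ≥
α = 2/3, β = 1 ↦ 1  ≥
α = 1, β = 0 ↦ 1  ≥
α = 1, β = 1/3 ↦ 1  ≥
α = 1, β = 2/3 ↦ 1  ≥
α = 1, β = 1 ↦ 1  ≥
So 14 of the 16 assignments meet the threshold.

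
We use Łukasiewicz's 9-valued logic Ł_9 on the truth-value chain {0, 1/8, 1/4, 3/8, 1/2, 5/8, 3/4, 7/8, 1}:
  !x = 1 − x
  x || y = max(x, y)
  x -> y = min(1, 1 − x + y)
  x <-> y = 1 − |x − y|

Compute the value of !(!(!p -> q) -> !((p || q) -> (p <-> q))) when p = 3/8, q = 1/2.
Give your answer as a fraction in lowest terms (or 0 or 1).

!p = !3/8 = 5/8
!p -> q = 5/8 -> 1/2 = 7/8
!(!p -> q) = !7/8 = 1/8
p || q = 3/8 || 1/2 = 1/2
p <-> q = 3/8 <-> 1/2 = 7/8
(p || q) -> (p <-> q) = 1/2 -> 7/8 = 1
!((p || q) -> (p <-> q)) = !1 = 0
!(!p -> q) -> !((p || q) -> (p <-> q)) = 1/8 -> 0 = 7/8
!(!(!p -> q) -> !((p || q) -> (p <-> q))) = !7/8 = 1/8

1/8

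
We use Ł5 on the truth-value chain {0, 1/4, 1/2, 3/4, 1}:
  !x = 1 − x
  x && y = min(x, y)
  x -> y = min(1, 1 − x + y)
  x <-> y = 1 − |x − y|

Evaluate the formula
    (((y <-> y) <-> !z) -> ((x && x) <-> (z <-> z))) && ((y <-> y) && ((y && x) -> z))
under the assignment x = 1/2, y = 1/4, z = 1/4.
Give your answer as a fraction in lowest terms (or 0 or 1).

3/4

y <-> y = 1/4 <-> 1/4 = 1
!z = !1/4 = 3/4
(y <-> y) <-> !z = 1 <-> 3/4 = 3/4
x && x = 1/2 && 1/2 = 1/2
z <-> z = 1/4 <-> 1/4 = 1
(x && x) <-> (z <-> z) = 1/2 <-> 1 = 1/2
((y <-> y) <-> !z) -> ((x && x) <-> (z <-> z)) = 3/4 -> 1/2 = 3/4
y <-> y = 1/4 <-> 1/4 = 1
y && x = 1/4 && 1/2 = 1/4
(y && x) -> z = 1/4 -> 1/4 = 1
(y <-> y) && ((y && x) -> z) = 1 && 1 = 1
(((y <-> y) <-> !z) -> ((x && x) <-> (z <-> z))) && ((y <-> y) && ((y && x) -> z)) = 3/4 && 1 = 3/4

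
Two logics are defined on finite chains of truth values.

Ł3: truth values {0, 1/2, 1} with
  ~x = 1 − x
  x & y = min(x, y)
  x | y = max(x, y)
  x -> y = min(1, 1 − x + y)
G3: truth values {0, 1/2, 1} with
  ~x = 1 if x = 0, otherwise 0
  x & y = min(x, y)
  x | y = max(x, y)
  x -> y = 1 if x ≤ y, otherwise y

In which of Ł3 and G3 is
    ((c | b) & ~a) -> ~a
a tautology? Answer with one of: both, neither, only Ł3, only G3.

In Ł3: every assignment gives 1 — tautology.
In G3: every assignment gives 1 — tautology.

both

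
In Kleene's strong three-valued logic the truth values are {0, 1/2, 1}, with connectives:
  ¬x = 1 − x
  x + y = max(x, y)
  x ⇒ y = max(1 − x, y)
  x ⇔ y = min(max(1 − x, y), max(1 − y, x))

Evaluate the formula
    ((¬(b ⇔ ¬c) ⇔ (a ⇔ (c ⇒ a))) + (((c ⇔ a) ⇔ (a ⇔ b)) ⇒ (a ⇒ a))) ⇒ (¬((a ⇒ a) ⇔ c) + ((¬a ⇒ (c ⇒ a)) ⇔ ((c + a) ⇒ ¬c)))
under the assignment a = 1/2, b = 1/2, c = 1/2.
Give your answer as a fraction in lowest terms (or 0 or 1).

¬c = ¬1/2 = 1/2
b ⇔ ¬c = 1/2 ⇔ 1/2 = 1/2
¬(b ⇔ ¬c) = ¬1/2 = 1/2
c ⇒ a = 1/2 ⇒ 1/2 = 1/2
a ⇔ (c ⇒ a) = 1/2 ⇔ 1/2 = 1/2
¬(b ⇔ ¬c) ⇔ (a ⇔ (c ⇒ a)) = 1/2 ⇔ 1/2 = 1/2
c ⇔ a = 1/2 ⇔ 1/2 = 1/2
a ⇔ b = 1/2 ⇔ 1/2 = 1/2
(c ⇔ a) ⇔ (a ⇔ b) = 1/2 ⇔ 1/2 = 1/2
a ⇒ a = 1/2 ⇒ 1/2 = 1/2
((c ⇔ a) ⇔ (a ⇔ b)) ⇒ (a ⇒ a) = 1/2 ⇒ 1/2 = 1/2
(¬(b ⇔ ¬c) ⇔ (a ⇔ (c ⇒ a))) + (((c ⇔ a) ⇔ (a ⇔ b)) ⇒ (a ⇒ a)) = 1/2 + 1/2 = 1/2
a ⇒ a = 1/2 ⇒ 1/2 = 1/2
(a ⇒ a) ⇔ c = 1/2 ⇔ 1/2 = 1/2
¬((a ⇒ a) ⇔ c) = ¬1/2 = 1/2
¬a = ¬1/2 = 1/2
c ⇒ a = 1/2 ⇒ 1/2 = 1/2
¬a ⇒ (c ⇒ a) = 1/2 ⇒ 1/2 = 1/2
c + a = 1/2 + 1/2 = 1/2
¬c = ¬1/2 = 1/2
(c + a) ⇒ ¬c = 1/2 ⇒ 1/2 = 1/2
(¬a ⇒ (c ⇒ a)) ⇔ ((c + a) ⇒ ¬c) = 1/2 ⇔ 1/2 = 1/2
¬((a ⇒ a) ⇔ c) + ((¬a ⇒ (c ⇒ a)) ⇔ ((c + a) ⇒ ¬c)) = 1/2 + 1/2 = 1/2
((¬(b ⇔ ¬c) ⇔ (a ⇔ (c ⇒ a))) + (((c ⇔ a) ⇔ (a ⇔ b)) ⇒ (a ⇒ a))) ⇒ (¬((a ⇒ a) ⇔ c) + ((¬a ⇒ (c ⇒ a)) ⇔ ((c + a) ⇒ ¬c))) = 1/2 ⇒ 1/2 = 1/2

1/2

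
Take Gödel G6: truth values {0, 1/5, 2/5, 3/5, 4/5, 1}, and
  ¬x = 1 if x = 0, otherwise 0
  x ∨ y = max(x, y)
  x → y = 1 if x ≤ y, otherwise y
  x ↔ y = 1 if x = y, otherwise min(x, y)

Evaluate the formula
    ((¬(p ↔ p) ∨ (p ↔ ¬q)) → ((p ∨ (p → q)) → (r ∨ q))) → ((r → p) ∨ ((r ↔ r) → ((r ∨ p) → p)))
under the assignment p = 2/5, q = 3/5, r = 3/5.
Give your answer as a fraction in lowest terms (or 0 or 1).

p ↔ p = 2/5 ↔ 2/5 = 1
¬(p ↔ p) = ¬1 = 0
¬q = ¬3/5 = 0
p ↔ ¬q = 2/5 ↔ 0 = 0
¬(p ↔ p) ∨ (p ↔ ¬q) = 0 ∨ 0 = 0
p → q = 2/5 → 3/5 = 1
p ∨ (p → q) = 2/5 ∨ 1 = 1
r ∨ q = 3/5 ∨ 3/5 = 3/5
(p ∨ (p → q)) → (r ∨ q) = 1 → 3/5 = 3/5
(¬(p ↔ p) ∨ (p ↔ ¬q)) → ((p ∨ (p → q)) → (r ∨ q)) = 0 → 3/5 = 1
r → p = 3/5 → 2/5 = 2/5
r ↔ r = 3/5 ↔ 3/5 = 1
r ∨ p = 3/5 ∨ 2/5 = 3/5
(r ∨ p) → p = 3/5 → 2/5 = 2/5
(r ↔ r) → ((r ∨ p) → p) = 1 → 2/5 = 2/5
(r → p) ∨ ((r ↔ r) → ((r ∨ p) → p)) = 2/5 ∨ 2/5 = 2/5
((¬(p ↔ p) ∨ (p ↔ ¬q)) → ((p ∨ (p → q)) → (r ∨ q))) → ((r → p) ∨ ((r ↔ r) → ((r ∨ p) → p))) = 1 → 2/5 = 2/5

2/5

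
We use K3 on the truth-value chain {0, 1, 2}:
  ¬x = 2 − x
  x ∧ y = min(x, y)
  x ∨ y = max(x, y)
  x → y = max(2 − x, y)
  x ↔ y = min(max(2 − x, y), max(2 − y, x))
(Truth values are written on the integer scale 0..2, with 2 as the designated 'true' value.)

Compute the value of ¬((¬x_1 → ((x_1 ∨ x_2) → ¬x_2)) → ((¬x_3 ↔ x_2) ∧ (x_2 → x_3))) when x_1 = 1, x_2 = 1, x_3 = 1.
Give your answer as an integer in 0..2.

¬x_1 = ¬1 = 1
x_1 ∨ x_2 = 1 ∨ 1 = 1
¬x_2 = ¬1 = 1
(x_1 ∨ x_2) → ¬x_2 = 1 → 1 = 1
¬x_1 → ((x_1 ∨ x_2) → ¬x_2) = 1 → 1 = 1
¬x_3 = ¬1 = 1
¬x_3 ↔ x_2 = 1 ↔ 1 = 1
x_2 → x_3 = 1 → 1 = 1
(¬x_3 ↔ x_2) ∧ (x_2 → x_3) = 1 ∧ 1 = 1
(¬x_1 → ((x_1 ∨ x_2) → ¬x_2)) → ((¬x_3 ↔ x_2) ∧ (x_2 → x_3)) = 1 → 1 = 1
¬((¬x_1 → ((x_1 ∨ x_2) → ¬x_2)) → ((¬x_3 ↔ x_2) ∧ (x_2 → x_3))) = ¬1 = 1

1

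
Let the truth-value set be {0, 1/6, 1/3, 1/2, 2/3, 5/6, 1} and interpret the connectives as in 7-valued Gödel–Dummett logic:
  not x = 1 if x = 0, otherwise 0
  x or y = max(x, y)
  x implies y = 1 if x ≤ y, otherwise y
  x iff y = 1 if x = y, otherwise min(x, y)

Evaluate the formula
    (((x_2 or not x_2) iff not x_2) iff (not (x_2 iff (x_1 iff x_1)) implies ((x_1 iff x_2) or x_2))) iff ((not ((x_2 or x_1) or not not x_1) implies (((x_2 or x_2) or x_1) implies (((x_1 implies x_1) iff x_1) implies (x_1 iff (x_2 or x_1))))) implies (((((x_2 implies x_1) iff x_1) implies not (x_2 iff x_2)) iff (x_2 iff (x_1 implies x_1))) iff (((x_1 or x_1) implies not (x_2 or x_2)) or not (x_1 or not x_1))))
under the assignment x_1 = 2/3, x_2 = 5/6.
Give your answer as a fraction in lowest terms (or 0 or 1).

not x_2 = not 5/6 = 0
x_2 or not x_2 = 5/6 or 0 = 5/6
not x_2 = not 5/6 = 0
(x_2 or not x_2) iff not x_2 = 5/6 iff 0 = 0
x_1 iff x_1 = 2/3 iff 2/3 = 1
x_2 iff (x_1 iff x_1) = 5/6 iff 1 = 5/6
not (x_2 iff (x_1 iff x_1)) = not 5/6 = 0
x_1 iff x_2 = 2/3 iff 5/6 = 2/3
(x_1 iff x_2) or x_2 = 2/3 or 5/6 = 5/6
not (x_2 iff (x_1 iff x_1)) implies ((x_1 iff x_2) or x_2) = 0 implies 5/6 = 1
((x_2 or not x_2) iff not x_2) iff (not (x_2 iff (x_1 iff x_1)) implies ((x_1 iff x_2) or x_2)) = 0 iff 1 = 0
x_2 or x_1 = 5/6 or 2/3 = 5/6
not x_1 = not 2/3 = 0
not not x_1 = not 0 = 1
(x_2 or x_1) or not not x_1 = 5/6 or 1 = 1
not ((x_2 or x_1) or not not x_1) = not 1 = 0
x_2 or x_2 = 5/6 or 5/6 = 5/6
(x_2 or x_2) or x_1 = 5/6 or 2/3 = 5/6
x_1 implies x_1 = 2/3 implies 2/3 = 1
(x_1 implies x_1) iff x_1 = 1 iff 2/3 = 2/3
x_2 or x_1 = 5/6 or 2/3 = 5/6
x_1 iff (x_2 or x_1) = 2/3 iff 5/6 = 2/3
((x_1 implies x_1) iff x_1) implies (x_1 iff (x_2 or x_1)) = 2/3 implies 2/3 = 1
((x_2 or x_2) or x_1) implies (((x_1 implies x_1) iff x_1) implies (x_1 iff (x_2 or x_1))) = 5/6 implies 1 = 1
not ((x_2 or x_1) or not not x_1) implies (((x_2 or x_2) or x_1) implies (((x_1 implies x_1) iff x_1) implies (x_1 iff (x_2 or x_1)))) = 0 implies 1 = 1
x_2 implies x_1 = 5/6 implies 2/3 = 2/3
(x_2 implies x_1) iff x_1 = 2/3 iff 2/3 = 1
x_2 iff x_2 = 5/6 iff 5/6 = 1
not (x_2 iff x_2) = not 1 = 0
((x_2 implies x_1) iff x_1) implies not (x_2 iff x_2) = 1 implies 0 = 0
x_1 implies x_1 = 2/3 implies 2/3 = 1
x_2 iff (x_1 implies x_1) = 5/6 iff 1 = 5/6
(((x_2 implies x_1) iff x_1) implies not (x_2 iff x_2)) iff (x_2 iff (x_1 implies x_1)) = 0 iff 5/6 = 0
x_1 or x_1 = 2/3 or 2/3 = 2/3
x_2 or x_2 = 5/6 or 5/6 = 5/6
not (x_2 or x_2) = not 5/6 = 0
(x_1 or x_1) implies not (x_2 or x_2) = 2/3 implies 0 = 0
not x_1 = not 2/3 = 0
x_1 or not x_1 = 2/3 or 0 = 2/3
not (x_1 or not x_1) = not 2/3 = 0
((x_1 or x_1) implies not (x_2 or x_2)) or not (x_1 or not x_1) = 0 or 0 = 0
((((x_2 implies x_1) iff x_1) implies not (x_2 iff x_2)) iff (x_2 iff (x_1 implies x_1))) iff (((x_1 or x_1) implies not (x_2 or x_2)) or not (x_1 or not x_1)) = 0 iff 0 = 1
(not ((x_2 or x_1) or not not x_1) implies (((x_2 or x_2) or x_1) implies (((x_1 implies x_1) iff x_1) implies (x_1 iff (x_2 or x_1))))) implies (((((x_2 implies x_1) iff x_1) implies not (x_2 iff x_2)) iff (x_2 iff (x_1 implies x_1))) iff (((x_1 or x_1) implies not (x_2 or x_2)) or not (x_1 or not x_1))) = 1 implies 1 = 1
(((x_2 or not x_2) iff not x_2) iff (not (x_2 iff (x_1 iff x_1)) implies ((x_1 iff x_2) or x_2))) iff ((not ((x_2 or x_1) or not not x_1) implies (((x_2 or x_2) or x_1) implies (((x_1 implies x_1) iff x_1) implies (x_1 iff (x_2 or x_1))))) implies (((((x_2 implies x_1) iff x_1) implies not (x_2 iff x_2)) iff (x_2 iff (x_1 implies x_1))) iff (((x_1 or x_1) implies not (x_2 or x_2)) or not (x_1 or not x_1)))) = 0 iff 1 = 0

0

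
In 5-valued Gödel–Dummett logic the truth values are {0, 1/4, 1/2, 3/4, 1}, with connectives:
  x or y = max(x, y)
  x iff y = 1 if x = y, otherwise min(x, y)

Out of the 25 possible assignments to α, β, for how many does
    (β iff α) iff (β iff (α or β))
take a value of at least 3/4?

16

value 1: 15 assignments (counts)
value 3/4: 1 assignment (counts)
value 1/2: 2 assignments
value 1/4: 3 assignments
value 0: 4 assignments
So 16 of the 25 assignments meet the threshold.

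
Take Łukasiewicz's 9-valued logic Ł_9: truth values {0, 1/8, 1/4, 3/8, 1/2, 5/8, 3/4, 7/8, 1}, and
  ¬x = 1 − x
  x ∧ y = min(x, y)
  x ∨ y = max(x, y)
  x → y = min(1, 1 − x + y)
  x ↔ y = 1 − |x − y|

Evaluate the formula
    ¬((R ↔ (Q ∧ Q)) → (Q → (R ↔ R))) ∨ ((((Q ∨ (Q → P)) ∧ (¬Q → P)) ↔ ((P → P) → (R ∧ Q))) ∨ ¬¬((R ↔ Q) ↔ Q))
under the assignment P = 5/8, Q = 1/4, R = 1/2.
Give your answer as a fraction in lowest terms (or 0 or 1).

1/2

Q ∧ Q = 1/4 ∧ 1/4 = 1/4
R ↔ (Q ∧ Q) = 1/2 ↔ 1/4 = 3/4
R ↔ R = 1/2 ↔ 1/2 = 1
Q → (R ↔ R) = 1/4 → 1 = 1
(R ↔ (Q ∧ Q)) → (Q → (R ↔ R)) = 3/4 → 1 = 1
¬((R ↔ (Q ∧ Q)) → (Q → (R ↔ R))) = ¬1 = 0
Q → P = 1/4 → 5/8 = 1
Q ∨ (Q → P) = 1/4 ∨ 1 = 1
¬Q = ¬1/4 = 3/4
¬Q → P = 3/4 → 5/8 = 7/8
(Q ∨ (Q → P)) ∧ (¬Q → P) = 1 ∧ 7/8 = 7/8
P → P = 5/8 → 5/8 = 1
R ∧ Q = 1/2 ∧ 1/4 = 1/4
(P → P) → (R ∧ Q) = 1 → 1/4 = 1/4
((Q ∨ (Q → P)) ∧ (¬Q → P)) ↔ ((P → P) → (R ∧ Q)) = 7/8 ↔ 1/4 = 3/8
R ↔ Q = 1/2 ↔ 1/4 = 3/4
(R ↔ Q) ↔ Q = 3/4 ↔ 1/4 = 1/2
¬((R ↔ Q) ↔ Q) = ¬1/2 = 1/2
¬¬((R ↔ Q) ↔ Q) = ¬1/2 = 1/2
(((Q ∨ (Q → P)) ∧ (¬Q → P)) ↔ ((P → P) → (R ∧ Q))) ∨ ¬¬((R ↔ Q) ↔ Q) = 3/8 ∨ 1/2 = 1/2
¬((R ↔ (Q ∧ Q)) → (Q → (R ↔ R))) ∨ ((((Q ∨ (Q → P)) ∧ (¬Q → P)) ↔ ((P → P) → (R ∧ Q))) ∨ ¬¬((R ↔ Q) ↔ Q)) = 0 ∨ 1/2 = 1/2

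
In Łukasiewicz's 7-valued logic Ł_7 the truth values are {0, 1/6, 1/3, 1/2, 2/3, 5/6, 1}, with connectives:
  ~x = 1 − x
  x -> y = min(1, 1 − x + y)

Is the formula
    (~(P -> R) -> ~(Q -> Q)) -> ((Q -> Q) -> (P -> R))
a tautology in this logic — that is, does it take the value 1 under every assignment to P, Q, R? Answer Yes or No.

Yes

At P = 2/3, Q = 1, R = 5/6, for instance:
P -> R = 2/3 -> 5/6 = 1
~(P -> R) = ~1 = 0
Q -> Q = 1 -> 1 = 1
~(Q -> Q) = ~1 = 0
~(P -> R) -> ~(Q -> Q) = 0 -> 0 = 1
(Q -> Q) -> (P -> R) = 1 -> 1 = 1
(~(P -> R) -> ~(Q -> Q)) -> ((Q -> Q) -> (P -> R)) = 1 -> 1 = 1
and checking the remaining 342 assignments likewise gives ≥ 1 in every case.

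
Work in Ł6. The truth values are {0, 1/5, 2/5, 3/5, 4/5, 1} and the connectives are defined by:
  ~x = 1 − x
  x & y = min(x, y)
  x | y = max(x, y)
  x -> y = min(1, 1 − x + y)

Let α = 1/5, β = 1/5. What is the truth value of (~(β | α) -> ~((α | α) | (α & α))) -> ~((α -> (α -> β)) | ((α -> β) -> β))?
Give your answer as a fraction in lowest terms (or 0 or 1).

β | α = 1/5 | 1/5 = 1/5
~(β | α) = ~1/5 = 4/5
α | α = 1/5 | 1/5 = 1/5
α & α = 1/5 & 1/5 = 1/5
(α | α) | (α & α) = 1/5 | 1/5 = 1/5
~((α | α) | (α & α)) = ~1/5 = 4/5
~(β | α) -> ~((α | α) | (α & α)) = 4/5 -> 4/5 = 1
α -> β = 1/5 -> 1/5 = 1
α -> (α -> β) = 1/5 -> 1 = 1
α -> β = 1/5 -> 1/5 = 1
(α -> β) -> β = 1 -> 1/5 = 1/5
(α -> (α -> β)) | ((α -> β) -> β) = 1 | 1/5 = 1
~((α -> (α -> β)) | ((α -> β) -> β)) = ~1 = 0
(~(β | α) -> ~((α | α) | (α & α))) -> ~((α -> (α -> β)) | ((α -> β) -> β)) = 1 -> 0 = 0

0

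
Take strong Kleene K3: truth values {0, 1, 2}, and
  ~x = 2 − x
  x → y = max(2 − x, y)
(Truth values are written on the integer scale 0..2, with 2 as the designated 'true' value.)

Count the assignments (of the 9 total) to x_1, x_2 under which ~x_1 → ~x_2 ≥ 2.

5

x_1 = 0, x_2 = 0 ↦ 2  ≥
x_1 = 0, x_2 = 1 ↦ 1  <
x_1 = 0, x_2 = 2 ↦ 0  <
x_1 = 1, x_2 = 0 ↦ 2  ≥
x_1 = 1, x_2 = 1 ↦ 1  <
x_1 = 1, x_2 = 2 ↦ 1  <
x_1 = 2, x_2 = 0 ↦ 2  ≥
x_1 = 2, x_2 = 1 ↦ 2  ≥
x_1 = 2, x_2 = 2 ↦ 2  ≥
So 5 of the 9 assignments meet the threshold.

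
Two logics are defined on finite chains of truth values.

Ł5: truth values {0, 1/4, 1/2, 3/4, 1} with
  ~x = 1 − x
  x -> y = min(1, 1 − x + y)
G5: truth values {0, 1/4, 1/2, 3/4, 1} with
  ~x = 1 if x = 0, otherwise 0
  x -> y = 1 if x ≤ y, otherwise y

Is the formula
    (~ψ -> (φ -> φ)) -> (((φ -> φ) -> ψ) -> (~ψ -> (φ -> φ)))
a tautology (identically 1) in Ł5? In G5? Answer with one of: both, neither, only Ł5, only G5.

In Ł5: every assignment gives 1 — tautology.
In G5: every assignment gives 1 — tautology.

both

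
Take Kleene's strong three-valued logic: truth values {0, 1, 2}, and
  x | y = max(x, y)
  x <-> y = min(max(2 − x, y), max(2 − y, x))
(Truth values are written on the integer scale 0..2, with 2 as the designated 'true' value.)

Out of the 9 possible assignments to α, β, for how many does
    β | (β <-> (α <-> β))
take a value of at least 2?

4

α = 0, β = 0 ↦ 0  <
α = 0, β = 1 ↦ 1  <
α = 0, β = 2 ↦ 2  ≥
α = 1, β = 0 ↦ 1  <
α = 1, β = 1 ↦ 1  <
α = 1, β = 2 ↦ 2  ≥
α = 2, β = 0 ↦ 2  ≥
α = 2, β = 1 ↦ 1  <
α = 2, β = 2 ↦ 2  ≥
So 4 of the 9 assignments meet the threshold.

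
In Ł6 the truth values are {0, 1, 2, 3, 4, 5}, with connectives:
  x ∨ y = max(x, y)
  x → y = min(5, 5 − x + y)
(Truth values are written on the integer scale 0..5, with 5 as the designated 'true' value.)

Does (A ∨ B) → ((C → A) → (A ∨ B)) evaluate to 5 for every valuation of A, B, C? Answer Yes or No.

Yes

At A = 4, B = 4, C = 5, for instance:
A ∨ B = 4 ∨ 4 = 4
C → A = 5 → 4 = 4
(C → A) → (A ∨ B) = 4 → 4 = 5
(A ∨ B) → ((C → A) → (A ∨ B)) = 4 → 5 = 5
and checking the remaining 215 assignments likewise gives ≥ 5 in every case.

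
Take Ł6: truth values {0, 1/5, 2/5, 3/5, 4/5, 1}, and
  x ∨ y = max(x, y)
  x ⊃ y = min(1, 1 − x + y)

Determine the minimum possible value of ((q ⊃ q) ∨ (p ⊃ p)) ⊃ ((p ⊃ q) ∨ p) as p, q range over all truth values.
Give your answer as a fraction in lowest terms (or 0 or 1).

Take p = 2/5, q = 0:
q ⊃ q = 0 ⊃ 0 = 1
p ⊃ p = 2/5 ⊃ 2/5 = 1
(q ⊃ q) ∨ (p ⊃ p) = 1 ∨ 1 = 1
p ⊃ q = 2/5 ⊃ 0 = 3/5
(p ⊃ q) ∨ p = 3/5 ∨ 2/5 = 3/5
((q ⊃ q) ∨ (p ⊃ p)) ⊃ ((p ⊃ q) ∨ p) = 1 ⊃ 3/5 = 3/5
No assignment yields a value below 3/5, so this is the minimum.

3/5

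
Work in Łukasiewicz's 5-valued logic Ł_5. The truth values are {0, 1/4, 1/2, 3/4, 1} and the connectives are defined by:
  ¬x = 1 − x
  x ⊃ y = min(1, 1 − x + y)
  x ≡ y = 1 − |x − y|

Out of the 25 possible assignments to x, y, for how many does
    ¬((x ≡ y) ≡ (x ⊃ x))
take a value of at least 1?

2

value 1: 2 assignments (counts)
value 3/4: 4 assignments
value 1/2: 6 assignments
value 1/4: 8 assignments
value 0: 5 assignments
So 2 of the 25 assignments meet the threshold.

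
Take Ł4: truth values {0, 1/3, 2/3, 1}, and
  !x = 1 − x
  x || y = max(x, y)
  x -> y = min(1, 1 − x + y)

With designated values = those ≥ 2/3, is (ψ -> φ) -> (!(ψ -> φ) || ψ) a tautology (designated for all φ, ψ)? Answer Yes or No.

Counterexample: take φ = 0, ψ = 0.
ψ -> φ = 0 -> 0 = 1
ψ -> φ = 0 -> 0 = 1
!(ψ -> φ) = !1 = 0
!(ψ -> φ) || ψ = 0 || 0 = 0
(ψ -> φ) -> (!(ψ -> φ) || ψ) = 1 -> 0 = 0
This gives 0, which is below 2/3.

No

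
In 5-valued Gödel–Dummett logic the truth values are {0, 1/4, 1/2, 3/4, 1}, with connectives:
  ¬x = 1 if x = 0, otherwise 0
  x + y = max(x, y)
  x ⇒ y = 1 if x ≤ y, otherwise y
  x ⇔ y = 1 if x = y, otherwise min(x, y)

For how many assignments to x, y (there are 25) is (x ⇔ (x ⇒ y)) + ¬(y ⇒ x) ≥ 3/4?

value 1: 5 assignments (counts)
value 3/4: 3 assignments (counts)
value 1/2: 5 assignments
value 1/4: 7 assignments
value 0: 5 assignments
So 8 of the 25 assignments meet the threshold.

8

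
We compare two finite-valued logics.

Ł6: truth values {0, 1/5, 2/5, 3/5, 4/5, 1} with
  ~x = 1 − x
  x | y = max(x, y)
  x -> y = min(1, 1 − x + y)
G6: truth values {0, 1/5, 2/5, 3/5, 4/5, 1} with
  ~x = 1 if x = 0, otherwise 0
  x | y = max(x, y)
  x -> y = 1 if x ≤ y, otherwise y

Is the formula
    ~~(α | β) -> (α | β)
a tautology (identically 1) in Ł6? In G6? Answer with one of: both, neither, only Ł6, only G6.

In Ł6: every assignment gives 1 — tautology.
In G6: at α = 0, β = 1/5 the value is 1/5 — not a tautology.

only Ł6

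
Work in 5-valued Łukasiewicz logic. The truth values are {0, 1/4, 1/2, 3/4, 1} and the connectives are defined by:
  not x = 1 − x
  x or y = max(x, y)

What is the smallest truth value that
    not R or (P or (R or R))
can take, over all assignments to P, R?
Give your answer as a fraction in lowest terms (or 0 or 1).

Take P = 0, R = 1/2:
not R = not 1/2 = 1/2
R or R = 1/2 or 1/2 = 1/2
P or (R or R) = 0 or 1/2 = 1/2
not R or (P or (R or R)) = 1/2 or 1/2 = 1/2
No assignment yields a value below 1/2, so this is the minimum.

1/2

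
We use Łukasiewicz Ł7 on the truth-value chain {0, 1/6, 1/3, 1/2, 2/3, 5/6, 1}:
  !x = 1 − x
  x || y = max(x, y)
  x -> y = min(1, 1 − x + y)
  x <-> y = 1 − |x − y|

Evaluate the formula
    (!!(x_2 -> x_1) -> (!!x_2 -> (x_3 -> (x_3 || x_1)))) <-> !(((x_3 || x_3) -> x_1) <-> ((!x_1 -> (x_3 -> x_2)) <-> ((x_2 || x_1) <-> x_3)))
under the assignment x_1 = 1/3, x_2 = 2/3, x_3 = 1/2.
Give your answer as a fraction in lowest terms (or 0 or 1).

0

x_2 -> x_1 = 2/3 -> 1/3 = 2/3
!(x_2 -> x_1) = !2/3 = 1/3
!!(x_2 -> x_1) = !1/3 = 2/3
!x_2 = !2/3 = 1/3
!!x_2 = !1/3 = 2/3
x_3 || x_1 = 1/2 || 1/3 = 1/2
x_3 -> (x_3 || x_1) = 1/2 -> 1/2 = 1
!!x_2 -> (x_3 -> (x_3 || x_1)) = 2/3 -> 1 = 1
!!(x_2 -> x_1) -> (!!x_2 -> (x_3 -> (x_3 || x_1))) = 2/3 -> 1 = 1
x_3 || x_3 = 1/2 || 1/2 = 1/2
(x_3 || x_3) -> x_1 = 1/2 -> 1/3 = 5/6
!x_1 = !1/3 = 2/3
x_3 -> x_2 = 1/2 -> 2/3 = 1
!x_1 -> (x_3 -> x_2) = 2/3 -> 1 = 1
x_2 || x_1 = 2/3 || 1/3 = 2/3
(x_2 || x_1) <-> x_3 = 2/3 <-> 1/2 = 5/6
(!x_1 -> (x_3 -> x_2)) <-> ((x_2 || x_1) <-> x_3) = 1 <-> 5/6 = 5/6
((x_3 || x_3) -> x_1) <-> ((!x_1 -> (x_3 -> x_2)) <-> ((x_2 || x_1) <-> x_3)) = 5/6 <-> 5/6 = 1
!(((x_3 || x_3) -> x_1) <-> ((!x_1 -> (x_3 -> x_2)) <-> ((x_2 || x_1) <-> x_3))) = !1 = 0
(!!(x_2 -> x_1) -> (!!x_2 -> (x_3 -> (x_3 || x_1)))) <-> !(((x_3 || x_3) -> x_1) <-> ((!x_1 -> (x_3 -> x_2)) <-> ((x_2 || x_1) <-> x_3))) = 1 <-> 0 = 0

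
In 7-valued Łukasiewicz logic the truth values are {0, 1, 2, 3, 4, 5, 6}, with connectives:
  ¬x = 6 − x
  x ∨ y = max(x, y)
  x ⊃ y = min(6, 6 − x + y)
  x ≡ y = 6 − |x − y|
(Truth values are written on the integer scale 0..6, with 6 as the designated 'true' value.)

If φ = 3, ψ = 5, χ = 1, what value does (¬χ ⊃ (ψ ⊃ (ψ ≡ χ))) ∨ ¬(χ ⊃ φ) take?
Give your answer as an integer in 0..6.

¬χ = ¬1 = 5
ψ ≡ χ = 5 ≡ 1 = 2
ψ ⊃ (ψ ≡ χ) = 5 ⊃ 2 = 3
¬χ ⊃ (ψ ⊃ (ψ ≡ χ)) = 5 ⊃ 3 = 4
χ ⊃ φ = 1 ⊃ 3 = 6
¬(χ ⊃ φ) = ¬6 = 0
(¬χ ⊃ (ψ ⊃ (ψ ≡ χ))) ∨ ¬(χ ⊃ φ) = 4 ∨ 0 = 4

4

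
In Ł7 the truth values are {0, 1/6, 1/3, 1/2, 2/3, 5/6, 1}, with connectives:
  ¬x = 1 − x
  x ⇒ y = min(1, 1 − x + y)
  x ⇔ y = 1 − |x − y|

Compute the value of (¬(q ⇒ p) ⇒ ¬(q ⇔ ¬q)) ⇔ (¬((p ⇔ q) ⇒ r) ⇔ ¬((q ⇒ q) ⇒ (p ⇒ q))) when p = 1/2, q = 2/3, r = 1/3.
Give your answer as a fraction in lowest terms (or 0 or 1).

1/2

q ⇒ p = 2/3 ⇒ 1/2 = 5/6
¬(q ⇒ p) = ¬5/6 = 1/6
¬q = ¬2/3 = 1/3
q ⇔ ¬q = 2/3 ⇔ 1/3 = 2/3
¬(q ⇔ ¬q) = ¬2/3 = 1/3
¬(q ⇒ p) ⇒ ¬(q ⇔ ¬q) = 1/6 ⇒ 1/3 = 1
p ⇔ q = 1/2 ⇔ 2/3 = 5/6
(p ⇔ q) ⇒ r = 5/6 ⇒ 1/3 = 1/2
¬((p ⇔ q) ⇒ r) = ¬1/2 = 1/2
q ⇒ q = 2/3 ⇒ 2/3 = 1
p ⇒ q = 1/2 ⇒ 2/3 = 1
(q ⇒ q) ⇒ (p ⇒ q) = 1 ⇒ 1 = 1
¬((q ⇒ q) ⇒ (p ⇒ q)) = ¬1 = 0
¬((p ⇔ q) ⇒ r) ⇔ ¬((q ⇒ q) ⇒ (p ⇒ q)) = 1/2 ⇔ 0 = 1/2
(¬(q ⇒ p) ⇒ ¬(q ⇔ ¬q)) ⇔ (¬((p ⇔ q) ⇒ r) ⇔ ¬((q ⇒ q) ⇒ (p ⇒ q))) = 1 ⇔ 1/2 = 1/2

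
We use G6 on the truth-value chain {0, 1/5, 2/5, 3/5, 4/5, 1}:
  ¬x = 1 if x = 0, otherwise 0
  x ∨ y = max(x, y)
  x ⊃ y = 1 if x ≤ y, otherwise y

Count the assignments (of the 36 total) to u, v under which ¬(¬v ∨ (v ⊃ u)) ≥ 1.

value 1: 5 assignments (counts)
value 0: 31 assignments
So 5 of the 36 assignments meet the threshold.

5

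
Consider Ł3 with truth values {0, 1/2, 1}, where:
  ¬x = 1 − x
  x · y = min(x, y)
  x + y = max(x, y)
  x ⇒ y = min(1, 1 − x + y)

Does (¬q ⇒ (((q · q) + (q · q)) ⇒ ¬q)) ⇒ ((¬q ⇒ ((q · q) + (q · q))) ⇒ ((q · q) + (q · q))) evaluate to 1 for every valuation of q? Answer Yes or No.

Counterexample: take q = 1/2.
¬q = ¬1/2 = 1/2
q · q = 1/2 · 1/2 = 1/2
q · q = 1/2 · 1/2 = 1/2
(q · q) + (q · q) = 1/2 + 1/2 = 1/2
((q · q) + (q · q)) ⇒ ¬q = 1/2 ⇒ 1/2 = 1
¬q ⇒ (((q · q) + (q · q)) ⇒ ¬q) = 1/2 ⇒ 1 = 1
¬q = ¬1/2 = 1/2
q · q = 1/2 · 1/2 = 1/2
q · q = 1/2 · 1/2 = 1/2
(q · q) + (q · q) = 1/2 + 1/2 = 1/2
¬q ⇒ ((q · q) + (q · q)) = 1/2 ⇒ 1/2 = 1
q · q = 1/2 · 1/2 = 1/2
q · q = 1/2 · 1/2 = 1/2
(q · q) + (q · q) = 1/2 + 1/2 = 1/2
(¬q ⇒ ((q · q) + (q · q))) ⇒ ((q · q) + (q · q)) = 1 ⇒ 1/2 = 1/2
(¬q ⇒ (((q · q) + (q · q)) ⇒ ¬q)) ⇒ ((¬q ⇒ ((q · q) + (q · q))) ⇒ ((q · q) + (q · q))) = 1 ⇒ 1/2 = 1/2
This gives 1/2 ≠ 1.

No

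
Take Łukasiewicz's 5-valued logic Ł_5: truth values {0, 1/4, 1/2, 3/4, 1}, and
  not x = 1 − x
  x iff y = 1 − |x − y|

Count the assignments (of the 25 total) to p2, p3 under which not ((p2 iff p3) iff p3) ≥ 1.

2

value 1: 2 assignments (counts)
value 3/4: 3 assignments
value 1/2: 6 assignments
value 1/4: 7 assignments
value 0: 7 assignments
So 2 of the 25 assignments meet the threshold.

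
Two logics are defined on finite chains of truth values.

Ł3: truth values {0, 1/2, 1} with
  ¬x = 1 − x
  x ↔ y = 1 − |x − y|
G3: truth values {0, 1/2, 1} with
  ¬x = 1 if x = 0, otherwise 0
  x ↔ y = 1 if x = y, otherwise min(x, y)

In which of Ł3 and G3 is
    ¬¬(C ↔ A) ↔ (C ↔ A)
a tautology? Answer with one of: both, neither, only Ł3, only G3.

In Ł3: every assignment gives 1 — tautology.
In G3: at A = 1/2, C = 1 the value is 1/2 — not a tautology.

only Ł3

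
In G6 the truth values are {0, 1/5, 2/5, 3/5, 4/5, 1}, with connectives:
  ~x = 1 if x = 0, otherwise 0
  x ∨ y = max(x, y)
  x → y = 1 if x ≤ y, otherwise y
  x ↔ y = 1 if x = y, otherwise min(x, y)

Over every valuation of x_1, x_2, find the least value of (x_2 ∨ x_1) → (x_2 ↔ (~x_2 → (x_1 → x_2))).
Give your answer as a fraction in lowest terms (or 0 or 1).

1/5

Take x_1 = 2/5, x_2 = 1/5:
x_2 ∨ x_1 = 1/5 ∨ 2/5 = 2/5
~x_2 = ~1/5 = 0
x_1 → x_2 = 2/5 → 1/5 = 1/5
~x_2 → (x_1 → x_2) = 0 → 1/5 = 1
x_2 ↔ (~x_2 → (x_1 → x_2)) = 1/5 ↔ 1 = 1/5
(x_2 ∨ x_1) → (x_2 ↔ (~x_2 → (x_1 → x_2))) = 2/5 → 1/5 = 1/5
No assignment yields a value below 1/5, so this is the minimum.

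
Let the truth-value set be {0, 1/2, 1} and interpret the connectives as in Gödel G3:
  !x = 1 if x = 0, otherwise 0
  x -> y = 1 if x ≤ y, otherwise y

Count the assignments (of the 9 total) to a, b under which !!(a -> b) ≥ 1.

a = 0, b = 0 ↦ 1  ≥
a = 0, b = 1/2 ↦ 1  ≥
a = 0, b = 1 ↦ 1  ≥
a = 1/2, b = 0 ↦ 0  <
a = 1/2, b = 1/2 ↦ 1  ≥
a = 1/2, b = 1 ↦ 1  ≥
a = 1, b = 0 ↦ 0  <
a = 1, b = 1/2 ↦ 1  ≥
a = 1, b = 1 ↦ 1  ≥
So 7 of the 9 assignments meet the threshold.

7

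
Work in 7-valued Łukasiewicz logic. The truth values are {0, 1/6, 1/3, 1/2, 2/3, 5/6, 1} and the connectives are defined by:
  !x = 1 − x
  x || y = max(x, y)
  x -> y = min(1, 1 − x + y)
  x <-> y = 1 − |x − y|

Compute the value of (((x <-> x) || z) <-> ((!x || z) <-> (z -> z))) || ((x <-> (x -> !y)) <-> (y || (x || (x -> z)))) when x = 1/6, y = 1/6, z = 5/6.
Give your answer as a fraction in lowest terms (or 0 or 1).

x <-> x = 1/6 <-> 1/6 = 1
(x <-> x) || z = 1 || 5/6 = 1
!x = !1/6 = 5/6
!x || z = 5/6 || 5/6 = 5/6
z -> z = 5/6 -> 5/6 = 1
(!x || z) <-> (z -> z) = 5/6 <-> 1 = 5/6
((x <-> x) || z) <-> ((!x || z) <-> (z -> z)) = 1 <-> 5/6 = 5/6
!y = !1/6 = 5/6
x -> !y = 1/6 -> 5/6 = 1
x <-> (x -> !y) = 1/6 <-> 1 = 1/6
x -> z = 1/6 -> 5/6 = 1
x || (x -> z) = 1/6 || 1 = 1
y || (x || (x -> z)) = 1/6 || 1 = 1
(x <-> (x -> !y)) <-> (y || (x || (x -> z))) = 1/6 <-> 1 = 1/6
(((x <-> x) || z) <-> ((!x || z) <-> (z -> z))) || ((x <-> (x -> !y)) <-> (y || (x || (x -> z)))) = 5/6 || 1/6 = 5/6

5/6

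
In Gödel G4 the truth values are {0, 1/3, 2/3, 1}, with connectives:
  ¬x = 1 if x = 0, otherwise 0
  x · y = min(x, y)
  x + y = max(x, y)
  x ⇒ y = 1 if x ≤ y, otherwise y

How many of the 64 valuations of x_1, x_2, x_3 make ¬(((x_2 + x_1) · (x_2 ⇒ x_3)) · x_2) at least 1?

28

value 1: 28 assignments (counts)
value 0: 36 assignments
So 28 of the 64 assignments meet the threshold.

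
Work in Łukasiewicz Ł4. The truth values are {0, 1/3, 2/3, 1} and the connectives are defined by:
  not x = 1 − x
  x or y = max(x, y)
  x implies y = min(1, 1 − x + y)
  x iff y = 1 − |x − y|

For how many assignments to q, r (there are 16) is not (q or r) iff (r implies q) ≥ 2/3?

8

q = 0, r = 0 ↦ 1  ≥
q = 0, r = 1/3 ↦ 1  ≥
q = 0, r = 2/3 ↦ 1  ≥
q = 0, r = 1 ↦ 1  ≥
q = 1/3, r = 0 ↦ 2/3  ≥
q = 1/3, r = 1/3 ↦ 2/3  ≥
q = 1/3, r = 2/3 ↦ 2/3  ≥
q = 1/3, r = 1 ↦ 2/3  ≥
q = 2/3, r = 0 ↦ 1/3  <
q = 2/3, r = 1/3 ↦ 1/3  <
q = 2/3, r = 2/3 ↦ 1/3  <
q = 2/3, r = 1 ↦ 1/3  <
q = 1, r = 0 ↦ 0  <
q = 1, r = 1/3 ↦ 0  <
q = 1, r = 2/3 ↦ 0  <
q = 1, r = 1 ↦ 0  <
So 8 of the 16 assignments meet the threshold.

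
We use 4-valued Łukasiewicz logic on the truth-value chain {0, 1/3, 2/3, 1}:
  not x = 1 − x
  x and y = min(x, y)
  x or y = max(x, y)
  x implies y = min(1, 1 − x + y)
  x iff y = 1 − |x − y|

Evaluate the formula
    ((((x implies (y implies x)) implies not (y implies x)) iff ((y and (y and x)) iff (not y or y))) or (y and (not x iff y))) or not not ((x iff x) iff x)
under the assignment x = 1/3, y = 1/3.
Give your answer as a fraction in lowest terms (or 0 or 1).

1/3

y implies x = 1/3 implies 1/3 = 1
x implies (y implies x) = 1/3 implies 1 = 1
y implies x = 1/3 implies 1/3 = 1
not (y implies x) = not 1 = 0
(x implies (y implies x)) implies not (y implies x) = 1 implies 0 = 0
y and x = 1/3 and 1/3 = 1/3
y and (y and x) = 1/3 and 1/3 = 1/3
not y = not 1/3 = 2/3
not y or y = 2/3 or 1/3 = 2/3
(y and (y and x)) iff (not y or y) = 1/3 iff 2/3 = 2/3
((x implies (y implies x)) implies not (y implies x)) iff ((y and (y and x)) iff (not y or y)) = 0 iff 2/3 = 1/3
not x = not 1/3 = 2/3
not x iff y = 2/3 iff 1/3 = 2/3
y and (not x iff y) = 1/3 and 2/3 = 1/3
(((x implies (y implies x)) implies not (y implies x)) iff ((y and (y and x)) iff (not y or y))) or (y and (not x iff y)) = 1/3 or 1/3 = 1/3
x iff x = 1/3 iff 1/3 = 1
(x iff x) iff x = 1 iff 1/3 = 1/3
not ((x iff x) iff x) = not 1/3 = 2/3
not not ((x iff x) iff x) = not 2/3 = 1/3
((((x implies (y implies x)) implies not (y implies x)) iff ((y and (y and x)) iff (not y or y))) or (y and (not x iff y))) or not not ((x iff x) iff x) = 1/3 or 1/3 = 1/3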